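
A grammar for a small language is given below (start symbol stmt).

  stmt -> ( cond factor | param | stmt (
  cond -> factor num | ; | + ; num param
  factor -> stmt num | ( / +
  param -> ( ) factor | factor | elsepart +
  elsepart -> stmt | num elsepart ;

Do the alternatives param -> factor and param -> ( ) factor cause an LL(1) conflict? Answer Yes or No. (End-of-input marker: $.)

Yes

FIRST(factor) = { (, num } and FIRST(( ) factor) = { ( }.
Both contain (, so the two alternatives are not disjoint — LL(1) conflict.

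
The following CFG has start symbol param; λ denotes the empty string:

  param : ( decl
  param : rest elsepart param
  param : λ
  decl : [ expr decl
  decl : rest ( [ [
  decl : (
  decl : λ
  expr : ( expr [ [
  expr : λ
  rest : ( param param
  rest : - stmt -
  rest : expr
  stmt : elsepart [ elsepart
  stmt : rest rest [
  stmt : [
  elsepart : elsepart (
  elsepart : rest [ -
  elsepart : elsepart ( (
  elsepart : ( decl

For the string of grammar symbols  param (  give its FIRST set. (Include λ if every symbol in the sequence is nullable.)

{ (, -, [ }

Add FIRST(param)\{λ} = { (, -, [ }; param is nullable, continue.
( is a terminal; add {(} and stop.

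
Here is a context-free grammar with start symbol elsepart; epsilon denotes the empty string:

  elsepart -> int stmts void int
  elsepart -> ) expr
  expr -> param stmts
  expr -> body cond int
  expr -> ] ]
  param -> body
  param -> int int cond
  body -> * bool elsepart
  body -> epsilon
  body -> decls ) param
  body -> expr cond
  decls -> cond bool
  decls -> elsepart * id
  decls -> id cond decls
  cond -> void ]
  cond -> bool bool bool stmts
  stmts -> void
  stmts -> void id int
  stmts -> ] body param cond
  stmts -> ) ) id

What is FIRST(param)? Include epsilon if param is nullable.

From param -> body: add FIRST(body) = { ), *, ], bool, id, int, void, epsilon } (including epsilon since body is nullable).
param -> int int cond contributes {int}.
Union: FIRST(param) = { ), *, ], bool, id, int, void, epsilon }.

{ ), *, ], bool, id, int, void, epsilon }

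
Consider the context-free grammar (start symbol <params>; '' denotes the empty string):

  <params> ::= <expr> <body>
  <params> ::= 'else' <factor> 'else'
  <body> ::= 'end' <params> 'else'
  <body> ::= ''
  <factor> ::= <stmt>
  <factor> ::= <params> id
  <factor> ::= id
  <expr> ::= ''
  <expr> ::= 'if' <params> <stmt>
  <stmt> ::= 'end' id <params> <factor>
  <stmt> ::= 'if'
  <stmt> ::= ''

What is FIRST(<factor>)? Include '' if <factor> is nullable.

From <factor> ::= <stmt>: add FIRST(<stmt>) = { 'end', 'if', '' } (including '' since <stmt> is nullable).
From <factor> ::= <params> id: <params> nullable, take FIRST(<params>) ∪ {id} = { 'else', 'end', 'if', id }.
<factor> ::= id contributes {id}.
Union: FIRST(<factor>) = { 'else', 'end', 'if', id, '' }.

{ 'else', 'end', 'if', id, '' }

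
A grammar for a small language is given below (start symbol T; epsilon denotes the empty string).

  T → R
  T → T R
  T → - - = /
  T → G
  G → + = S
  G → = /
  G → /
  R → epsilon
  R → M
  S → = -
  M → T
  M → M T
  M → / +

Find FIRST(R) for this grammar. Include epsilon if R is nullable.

{ +, -, /, =, epsilon }

R → epsilon contributes epsilon.
From R → M: add FIRST(M) = { +, -, /, =, epsilon } (including epsilon since M is nullable).
Union: FIRST(R) = { +, -, /, =, epsilon }.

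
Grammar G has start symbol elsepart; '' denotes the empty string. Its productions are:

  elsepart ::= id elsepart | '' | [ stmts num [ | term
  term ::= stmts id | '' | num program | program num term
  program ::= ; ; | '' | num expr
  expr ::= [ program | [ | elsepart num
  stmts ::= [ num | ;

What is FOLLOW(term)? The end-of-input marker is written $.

In elsepart ::= term: term is at the end, add FOLLOW(elsepart) = { $, num }.
In term ::= program num term: term is at the end, add FOLLOW(term) = { $, num }.
Union: FOLLOW(term) = { $, num }.

{ $, num }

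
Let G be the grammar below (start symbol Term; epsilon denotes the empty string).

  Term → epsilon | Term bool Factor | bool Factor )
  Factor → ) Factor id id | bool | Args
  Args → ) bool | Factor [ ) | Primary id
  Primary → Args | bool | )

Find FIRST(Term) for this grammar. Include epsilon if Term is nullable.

{ bool, epsilon }

Term → epsilon contributes epsilon.
From Term → Term bool Factor: Term nullable, take FIRST(Term) ∪ {bool} = { bool }.
Term → bool Factor ) contributes {bool}.
Union: FIRST(Term) = { bool, epsilon }.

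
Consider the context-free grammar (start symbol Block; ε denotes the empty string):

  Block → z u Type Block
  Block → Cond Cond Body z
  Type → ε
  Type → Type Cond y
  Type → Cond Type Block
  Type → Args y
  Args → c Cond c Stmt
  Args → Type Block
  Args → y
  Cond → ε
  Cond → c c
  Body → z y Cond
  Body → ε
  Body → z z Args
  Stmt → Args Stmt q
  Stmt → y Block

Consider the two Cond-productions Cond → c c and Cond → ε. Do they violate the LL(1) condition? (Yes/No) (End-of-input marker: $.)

FIRST(c c) = { c } and FIRST(ε) = { ε }.
The second alternative is nullable and FOLLOW(Cond) = { c, y, z } shares c with FIRST of the first — conflict.

Yes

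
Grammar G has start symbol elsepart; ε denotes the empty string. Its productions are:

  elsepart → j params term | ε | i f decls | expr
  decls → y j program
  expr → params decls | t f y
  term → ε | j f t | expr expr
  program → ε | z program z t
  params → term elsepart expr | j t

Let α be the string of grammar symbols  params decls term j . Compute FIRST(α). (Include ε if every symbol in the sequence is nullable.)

{ i, j, t }

Add FIRST(params) = { i, j, t }; params is not nullable, stop.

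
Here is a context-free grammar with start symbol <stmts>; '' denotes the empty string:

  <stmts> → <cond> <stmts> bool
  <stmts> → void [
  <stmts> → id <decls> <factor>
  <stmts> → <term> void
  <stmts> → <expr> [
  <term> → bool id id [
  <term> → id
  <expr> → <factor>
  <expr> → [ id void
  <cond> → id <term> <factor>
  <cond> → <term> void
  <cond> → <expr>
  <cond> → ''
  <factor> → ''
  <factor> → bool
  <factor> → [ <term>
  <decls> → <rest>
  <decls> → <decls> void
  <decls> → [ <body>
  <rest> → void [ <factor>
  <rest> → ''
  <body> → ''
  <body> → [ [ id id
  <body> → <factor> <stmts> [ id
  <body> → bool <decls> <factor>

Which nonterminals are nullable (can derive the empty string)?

{ <body>, <cond>, <decls>, <expr>, <factor>, <rest> }

Directly nullable (have an ''-production): <cond>, <factor>, <rest>, <body>.
<expr> → <factor> with every symbol nullable, so <expr> is nullable.
<decls> → <rest> with every symbol nullable, so <decls> is nullable.
No other nonterminal has a production whose RHS symbols are all nullable.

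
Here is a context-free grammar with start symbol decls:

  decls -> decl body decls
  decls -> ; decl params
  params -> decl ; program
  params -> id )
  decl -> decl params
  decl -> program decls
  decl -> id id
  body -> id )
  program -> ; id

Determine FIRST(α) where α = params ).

{ ;, id }

Add FIRST(params) = { ;, id }; params is not nullable, stop.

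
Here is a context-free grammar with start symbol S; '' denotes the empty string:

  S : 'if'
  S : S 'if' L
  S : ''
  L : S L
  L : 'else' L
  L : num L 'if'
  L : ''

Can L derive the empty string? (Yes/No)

Yes

L has an ''-production, so L ⇒ ''.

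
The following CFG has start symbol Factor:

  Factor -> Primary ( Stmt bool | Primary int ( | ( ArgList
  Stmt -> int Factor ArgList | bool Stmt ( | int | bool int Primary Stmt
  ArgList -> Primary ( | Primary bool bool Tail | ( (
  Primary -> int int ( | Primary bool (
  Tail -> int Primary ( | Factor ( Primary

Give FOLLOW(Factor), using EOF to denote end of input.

{ EOF, (, int }

Factor is the start symbol, so EOF ∈ FOLLOW(Factor).
In Stmt -> int Factor ArgList: add FIRST(ArgList) = { (, int }.
In Tail -> Factor ( Primary: add FIRST(( Primary) = { ( }.
Union: FOLLOW(Factor) = { EOF, (, int }.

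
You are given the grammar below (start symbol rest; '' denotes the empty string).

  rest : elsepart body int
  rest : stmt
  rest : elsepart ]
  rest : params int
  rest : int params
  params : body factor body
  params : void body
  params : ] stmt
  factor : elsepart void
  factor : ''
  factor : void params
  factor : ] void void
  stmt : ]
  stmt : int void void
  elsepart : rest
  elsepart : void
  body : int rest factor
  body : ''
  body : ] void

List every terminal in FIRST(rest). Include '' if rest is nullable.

{ ], int, void }

From rest : elsepart body int: add FIRST(elsepart) = { ], int, void }.
From rest : stmt: add FIRST(stmt) = { ], int }.
From rest : elsepart ]: add FIRST(elsepart) = { ], int, void }.
From rest : params int: params nullable, take FIRST(params) ∪ {int} = { ], int, void }.
rest : int params contributes {int}.
Union: FIRST(rest) = { ], int, void }.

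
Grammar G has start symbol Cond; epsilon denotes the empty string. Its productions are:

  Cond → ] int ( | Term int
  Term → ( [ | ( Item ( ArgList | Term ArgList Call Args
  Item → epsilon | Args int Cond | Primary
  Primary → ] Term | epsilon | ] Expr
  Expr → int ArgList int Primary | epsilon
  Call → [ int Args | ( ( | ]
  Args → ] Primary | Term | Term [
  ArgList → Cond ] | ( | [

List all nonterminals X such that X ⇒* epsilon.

{ Expr, Item, Primary }

Directly nullable (have an epsilon-production): Item, Primary, Expr.
No other nonterminal has a production whose RHS symbols are all nullable.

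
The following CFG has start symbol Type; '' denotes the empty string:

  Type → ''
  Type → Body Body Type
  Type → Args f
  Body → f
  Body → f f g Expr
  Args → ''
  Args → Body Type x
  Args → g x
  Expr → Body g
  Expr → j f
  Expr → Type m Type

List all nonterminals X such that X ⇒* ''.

{ Args, Type }

Directly nullable (have an ''-production): Type, Args.
No other nonterminal has a production whose RHS symbols are all nullable.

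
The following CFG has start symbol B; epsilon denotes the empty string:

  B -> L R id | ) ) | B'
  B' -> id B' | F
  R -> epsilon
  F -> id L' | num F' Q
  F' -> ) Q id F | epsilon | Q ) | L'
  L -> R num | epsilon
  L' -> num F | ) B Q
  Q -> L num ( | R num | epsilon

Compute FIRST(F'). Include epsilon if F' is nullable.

F' -> ) Q id F contributes {)}.
F' -> epsilon contributes epsilon.
From F' -> Q ): Q nullable, take FIRST(Q) ∪ {)} = { ), num }.
From F' -> L': add FIRST(L') = { ), num }.
Union: FIRST(F') = { ), num, epsilon }.

{ ), num, epsilon }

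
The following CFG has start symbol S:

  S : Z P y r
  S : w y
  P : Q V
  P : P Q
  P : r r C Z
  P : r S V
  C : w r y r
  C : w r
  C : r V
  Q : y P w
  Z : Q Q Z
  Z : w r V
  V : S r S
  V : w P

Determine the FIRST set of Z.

From Z : Q Q Z: add FIRST(Q) = { y }.
Z : w r V contributes {w}.
Union: FIRST(Z) = { w, y }.

{ w, y }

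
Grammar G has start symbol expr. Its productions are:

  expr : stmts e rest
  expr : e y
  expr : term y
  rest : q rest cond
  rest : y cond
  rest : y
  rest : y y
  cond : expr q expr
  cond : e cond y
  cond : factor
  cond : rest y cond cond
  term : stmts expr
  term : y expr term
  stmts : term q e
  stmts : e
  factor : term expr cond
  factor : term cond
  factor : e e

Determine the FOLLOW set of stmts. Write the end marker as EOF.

In expr : stmts e rest: add FIRST(e rest) = { e }.
In term : stmts expr: add FIRST(expr) = { e, y }.
Union: FOLLOW(stmts) = { e, y }.

{ e, y }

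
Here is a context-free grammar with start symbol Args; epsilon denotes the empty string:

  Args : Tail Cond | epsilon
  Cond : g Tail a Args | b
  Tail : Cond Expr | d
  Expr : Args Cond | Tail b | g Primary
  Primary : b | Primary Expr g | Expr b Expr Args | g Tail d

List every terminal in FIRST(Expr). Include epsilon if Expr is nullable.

{ b, d, g }

From Expr : Args Cond: Args nullable, take FIRST(Args) ∪ FIRST(Cond) = { b, d, g }.
From Expr : Tail b: add FIRST(Tail) = { b, d, g }.
Expr : g Primary contributes {g}.
Union: FIRST(Expr) = { b, d, g }.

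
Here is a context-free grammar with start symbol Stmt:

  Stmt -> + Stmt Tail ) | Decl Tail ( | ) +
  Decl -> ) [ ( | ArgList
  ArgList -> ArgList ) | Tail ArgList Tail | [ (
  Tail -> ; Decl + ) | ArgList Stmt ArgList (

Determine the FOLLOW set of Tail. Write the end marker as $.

In Stmt -> + Stmt Tail ): add FIRST()) = { ) }.
In Stmt -> Decl Tail (: add FIRST(() = { ( }.
In ArgList -> Tail ArgList Tail: add FIRST(ArgList Tail) = { ;, [ }.
In ArgList -> Tail ArgList Tail: Tail is at the end, add FOLLOW(ArgList) = { (, ), +, ;, [ }.
Union: FOLLOW(Tail) = { (, ), +, ;, [ }.

{ (, ), +, ;, [ }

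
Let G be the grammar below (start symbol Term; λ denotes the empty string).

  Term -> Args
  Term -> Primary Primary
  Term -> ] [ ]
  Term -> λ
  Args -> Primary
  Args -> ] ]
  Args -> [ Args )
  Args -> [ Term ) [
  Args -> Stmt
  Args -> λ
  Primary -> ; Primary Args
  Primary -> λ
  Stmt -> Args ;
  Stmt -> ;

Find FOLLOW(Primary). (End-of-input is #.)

In Term -> Primary Primary: add FIRST(Primary)\{λ} = { ; }.
  Since Primary is nullable, also add FOLLOW(Term) = { #, ) }.
In Term -> Primary Primary: Primary is at the end, add FOLLOW(Term) = { #, ) }.
In Args -> Primary: Primary is at the end, add FOLLOW(Args) = { #, ), ;, [, ] }.
In Primary -> ; Primary Args: add FIRST(Args)\{λ} = { ;, [, ] }.
  Since Args is nullable, also add FOLLOW(Primary) = { #, ), ;, [, ] }.
Union: FOLLOW(Primary) = { #, ), ;, [, ] }.

{ #, ), ;, [, ] }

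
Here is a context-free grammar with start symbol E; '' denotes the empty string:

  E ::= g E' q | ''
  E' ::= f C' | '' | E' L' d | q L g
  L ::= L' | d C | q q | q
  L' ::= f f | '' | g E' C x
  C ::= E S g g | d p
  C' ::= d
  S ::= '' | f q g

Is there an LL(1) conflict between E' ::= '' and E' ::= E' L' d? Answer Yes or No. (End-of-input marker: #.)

FIRST('') = { '' } and FIRST(E' L' d) = { d, f, g, q }.
The first alternative is nullable and FOLLOW(E') = { d, f, g, q } shares d with FIRST of the second — conflict.

Yes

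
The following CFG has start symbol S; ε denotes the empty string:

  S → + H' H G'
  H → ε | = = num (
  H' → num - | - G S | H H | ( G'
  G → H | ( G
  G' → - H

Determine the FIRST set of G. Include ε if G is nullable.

From G → H: add FIRST(H) = { =, ε } (including ε since H is nullable).
G → ( G contributes {(}.
Union: FIRST(G) = { (, =, ε }.

{ (, =, ε }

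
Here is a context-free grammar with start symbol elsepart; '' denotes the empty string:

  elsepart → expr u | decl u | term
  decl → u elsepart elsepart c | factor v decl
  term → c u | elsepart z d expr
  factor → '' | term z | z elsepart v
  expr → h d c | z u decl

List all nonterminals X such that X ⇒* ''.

Directly nullable (have an ''-production): factor.
No other nonterminal has a production whose RHS symbols are all nullable.

{ factor }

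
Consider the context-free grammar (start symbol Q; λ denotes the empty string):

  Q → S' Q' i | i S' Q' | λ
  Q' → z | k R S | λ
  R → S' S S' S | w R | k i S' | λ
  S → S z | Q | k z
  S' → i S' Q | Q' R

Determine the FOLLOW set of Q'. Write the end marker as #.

In Q → S' Q' i: add FIRST(i) = { i }.
In Q → i S' Q': Q' is at the end, add FOLLOW(Q) = { #, i, k, w, z }.
In S' → Q' R: add FIRST(R)\{λ} = { i, k, w, z }.
  Since R is nullable, also add FOLLOW(S') = { #, i, k, w, z }.
Union: FOLLOW(Q') = { #, i, k, w, z }.

{ #, i, k, w, z }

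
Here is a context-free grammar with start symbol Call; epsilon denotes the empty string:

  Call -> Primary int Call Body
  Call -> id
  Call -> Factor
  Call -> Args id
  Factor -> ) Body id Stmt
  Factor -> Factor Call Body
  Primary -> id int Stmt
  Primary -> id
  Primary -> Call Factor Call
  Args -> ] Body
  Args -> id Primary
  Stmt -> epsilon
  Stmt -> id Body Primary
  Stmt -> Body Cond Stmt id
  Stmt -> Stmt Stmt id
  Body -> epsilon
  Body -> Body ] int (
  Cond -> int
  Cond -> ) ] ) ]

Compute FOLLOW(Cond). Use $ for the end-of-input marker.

{ ), ], id, int }

In Stmt -> Body Cond Stmt id: add FIRST(Stmt id) = { ), ], id, int }.
Union: FOLLOW(Cond) = { ), ], id, int }.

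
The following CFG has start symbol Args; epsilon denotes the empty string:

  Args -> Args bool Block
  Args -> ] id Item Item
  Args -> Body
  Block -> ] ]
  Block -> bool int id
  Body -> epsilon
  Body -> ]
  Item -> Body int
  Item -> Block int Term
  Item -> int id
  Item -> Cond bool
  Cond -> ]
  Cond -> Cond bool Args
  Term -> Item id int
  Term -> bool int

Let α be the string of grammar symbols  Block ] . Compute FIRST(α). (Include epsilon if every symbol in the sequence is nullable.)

{ ], bool }

Add FIRST(Block) = { ], bool }; Block is not nullable, stop.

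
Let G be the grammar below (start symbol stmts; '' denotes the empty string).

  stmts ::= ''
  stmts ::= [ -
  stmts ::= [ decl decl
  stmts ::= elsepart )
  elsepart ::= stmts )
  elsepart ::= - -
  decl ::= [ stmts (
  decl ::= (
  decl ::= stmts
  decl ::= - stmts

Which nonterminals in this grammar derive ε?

{ decl, stmts }

Directly nullable (have an ''-production): stmts.
decl ::= stmts with every symbol nullable, so decl is nullable.
No other nonterminal has a production whose RHS symbols are all nullable.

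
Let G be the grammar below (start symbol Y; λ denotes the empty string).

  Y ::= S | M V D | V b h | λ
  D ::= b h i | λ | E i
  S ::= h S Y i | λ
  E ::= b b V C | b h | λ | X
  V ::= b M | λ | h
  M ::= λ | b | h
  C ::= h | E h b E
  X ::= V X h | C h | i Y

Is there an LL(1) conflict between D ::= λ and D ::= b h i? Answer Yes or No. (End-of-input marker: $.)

No

FIRST(λ) = { λ } and FIRST(b h i) = { b }.
The first is nullable but FOLLOW(D) = { $, h, i } is disjoint from FIRST of the second.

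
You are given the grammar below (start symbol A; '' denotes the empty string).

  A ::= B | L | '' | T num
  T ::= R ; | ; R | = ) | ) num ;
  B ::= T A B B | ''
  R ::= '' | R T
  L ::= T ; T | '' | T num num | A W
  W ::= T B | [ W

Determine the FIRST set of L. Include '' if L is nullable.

From L ::= T ; T: add FIRST(T) = { ), ;, = }.
L ::= '' contributes ''.
From L ::= T num num: add FIRST(T) = { ), ;, = }.
From L ::= A W: A nullable, take FIRST(A) ∪ FIRST(W) = { ), ;, =, [ }.
Union: FIRST(L) = { ), ;, =, [, '' }.

{ ), ;, =, [, '' }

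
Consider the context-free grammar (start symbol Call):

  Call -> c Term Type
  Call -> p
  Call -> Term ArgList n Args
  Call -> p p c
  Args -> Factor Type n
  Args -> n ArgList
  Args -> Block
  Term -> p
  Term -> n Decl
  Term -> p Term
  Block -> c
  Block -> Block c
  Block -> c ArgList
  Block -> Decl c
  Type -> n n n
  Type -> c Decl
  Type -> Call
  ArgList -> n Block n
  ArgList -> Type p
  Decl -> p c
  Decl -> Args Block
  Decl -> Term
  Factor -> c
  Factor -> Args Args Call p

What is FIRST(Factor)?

Factor -> c contributes {c}.
From Factor -> Args Args Call p: add FIRST(Args) = { c, n, p }.
Union: FIRST(Factor) = { c, n, p }.

{ c, n, p }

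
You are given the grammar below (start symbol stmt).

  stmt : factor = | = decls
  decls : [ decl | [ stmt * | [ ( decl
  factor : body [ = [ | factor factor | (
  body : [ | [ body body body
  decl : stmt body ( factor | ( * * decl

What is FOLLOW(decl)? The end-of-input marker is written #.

{ #, *, [ }

In decls : [ decl: decl is at the end, add FOLLOW(decls) = { #, *, [ }.
In decls : [ ( decl: decl is at the end, add FOLLOW(decls) = { #, *, [ }.
In decl : ( * * decl: decl is at the end, add FOLLOW(decl) = { #, *, [ }.
Union: FOLLOW(decl) = { #, *, [ }.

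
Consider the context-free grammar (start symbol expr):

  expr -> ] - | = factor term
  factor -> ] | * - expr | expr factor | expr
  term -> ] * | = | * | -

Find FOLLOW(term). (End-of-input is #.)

{ #, *, -, =, ] }

In expr -> = factor term: term is at the end, add FOLLOW(expr) = { #, *, -, =, ] }.
Union: FOLLOW(term) = { #, *, -, =, ] }.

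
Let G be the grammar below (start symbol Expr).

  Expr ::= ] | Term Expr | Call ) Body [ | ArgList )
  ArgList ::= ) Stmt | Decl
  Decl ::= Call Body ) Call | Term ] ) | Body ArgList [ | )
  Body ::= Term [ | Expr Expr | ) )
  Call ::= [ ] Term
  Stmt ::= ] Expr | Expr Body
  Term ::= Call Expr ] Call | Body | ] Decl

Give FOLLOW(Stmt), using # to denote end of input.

{ ), [ }

In ArgList ::= ) Stmt: Stmt is at the end, add FOLLOW(ArgList) = { ), [ }.
Union: FOLLOW(Stmt) = { ), [ }.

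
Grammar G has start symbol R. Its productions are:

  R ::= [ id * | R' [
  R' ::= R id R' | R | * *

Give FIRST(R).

{ *, [ }

R ::= [ id * contributes {[}.
From R ::= R' [: add FIRST(R') = { *, [ }.
Union: FIRST(R) = { *, [ }.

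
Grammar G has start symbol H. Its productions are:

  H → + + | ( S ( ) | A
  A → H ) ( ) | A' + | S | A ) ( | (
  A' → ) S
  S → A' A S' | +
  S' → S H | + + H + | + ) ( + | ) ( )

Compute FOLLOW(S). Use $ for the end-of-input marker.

In H → ( S ( ): add FIRST(( )) = { ( }.
In A → S: S is at the end, add FOLLOW(A) = { $, (, ), + }.
In A' → ) S: S is at the end, add FOLLOW(A') = { (, ), + }.
In S' → S H: add FIRST(H) = { (, ), + }.
Union: FOLLOW(S) = { $, (, ), + }.

{ $, (, ), + }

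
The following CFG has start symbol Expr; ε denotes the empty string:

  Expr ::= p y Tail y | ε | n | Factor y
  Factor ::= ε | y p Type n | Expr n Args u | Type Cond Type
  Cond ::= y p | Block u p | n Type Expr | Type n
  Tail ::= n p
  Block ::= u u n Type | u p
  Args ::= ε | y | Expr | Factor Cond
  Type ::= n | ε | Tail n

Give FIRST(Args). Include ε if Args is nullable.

{ n, p, u, y, ε }

Args ::= ε contributes ε.
Args ::= y contributes {y}.
From Args ::= Expr: add FIRST(Expr) = { n, p, u, y, ε } (including ε since Expr is nullable).
From Args ::= Factor Cond: Factor nullable, take FIRST(Factor) ∪ FIRST(Cond) = { n, p, u, y }.
Union: FIRST(Args) = { n, p, u, y, ε }.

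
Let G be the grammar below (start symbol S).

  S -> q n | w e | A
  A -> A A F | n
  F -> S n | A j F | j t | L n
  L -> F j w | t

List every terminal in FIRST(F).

{ j, n, q, t, w }

From F -> S n: add FIRST(S) = { n, q, w }.
From F -> A j F: add FIRST(A) = { n }.
F -> j t contributes {j}.
From F -> L n: add FIRST(L) = { j, n, q, t, w }.
Union: FIRST(F) = { j, n, q, t, w }.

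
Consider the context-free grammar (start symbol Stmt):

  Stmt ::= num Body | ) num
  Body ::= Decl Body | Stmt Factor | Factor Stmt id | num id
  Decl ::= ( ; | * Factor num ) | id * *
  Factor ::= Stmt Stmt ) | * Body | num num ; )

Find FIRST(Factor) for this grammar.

From Factor ::= Stmt Stmt ): add FIRST(Stmt) = { ), num }.
Factor ::= * Body contributes {*}.
Factor ::= num num ; ) contributes {num}.
Union: FIRST(Factor) = { ), *, num }.

{ ), *, num }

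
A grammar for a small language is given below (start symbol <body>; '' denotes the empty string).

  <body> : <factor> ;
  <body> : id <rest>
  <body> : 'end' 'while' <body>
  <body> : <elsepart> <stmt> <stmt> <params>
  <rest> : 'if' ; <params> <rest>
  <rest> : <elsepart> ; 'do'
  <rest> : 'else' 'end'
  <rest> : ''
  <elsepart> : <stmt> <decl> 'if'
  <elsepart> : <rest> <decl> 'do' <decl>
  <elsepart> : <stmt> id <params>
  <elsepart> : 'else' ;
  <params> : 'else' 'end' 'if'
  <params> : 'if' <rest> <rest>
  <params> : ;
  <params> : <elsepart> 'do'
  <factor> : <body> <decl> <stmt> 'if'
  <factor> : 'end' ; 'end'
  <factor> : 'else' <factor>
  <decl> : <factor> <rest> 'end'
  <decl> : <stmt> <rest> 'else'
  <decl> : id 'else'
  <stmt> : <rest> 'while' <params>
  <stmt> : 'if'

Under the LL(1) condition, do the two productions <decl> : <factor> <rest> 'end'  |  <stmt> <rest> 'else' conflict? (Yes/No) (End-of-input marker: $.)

Yes

FIRST(<factor> <rest> 'end') = { 'else', 'end', 'if', 'while', id } and FIRST(<stmt> <rest> 'else') = { 'else', 'end', 'if', 'while', id }.
Both contain 'else', so the two alternatives are not disjoint — LL(1) conflict.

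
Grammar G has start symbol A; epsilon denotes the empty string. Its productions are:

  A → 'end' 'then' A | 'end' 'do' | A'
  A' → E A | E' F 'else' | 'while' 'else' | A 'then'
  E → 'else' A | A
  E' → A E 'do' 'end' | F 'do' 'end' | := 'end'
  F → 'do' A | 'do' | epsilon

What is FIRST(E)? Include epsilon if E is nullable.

E → 'else' A contributes {'else'}.
From E → A: add FIRST(A) = { 'do', 'else', 'end', 'while', := }.
Union: FIRST(E) = { 'do', 'else', 'end', 'while', := }.

{ 'do', 'else', 'end', 'while', := }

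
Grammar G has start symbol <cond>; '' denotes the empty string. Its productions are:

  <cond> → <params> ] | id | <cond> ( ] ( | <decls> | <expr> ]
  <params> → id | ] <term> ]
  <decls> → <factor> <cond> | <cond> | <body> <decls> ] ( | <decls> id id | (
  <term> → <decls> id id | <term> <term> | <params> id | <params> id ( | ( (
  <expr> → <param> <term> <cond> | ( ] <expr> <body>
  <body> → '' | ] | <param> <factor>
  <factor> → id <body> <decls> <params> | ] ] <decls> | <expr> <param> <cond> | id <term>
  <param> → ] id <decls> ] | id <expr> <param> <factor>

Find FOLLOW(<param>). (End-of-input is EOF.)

{ (, ], id }

In <expr> → <param> <term> <cond>: add FIRST(<term> <cond>) = { (, ], id }.
In <body> → <param> <factor>: add FIRST(<factor>) = { (, ], id }.
In <factor> → <expr> <param> <cond>: add FIRST(<cond>) = { (, ], id }.
In <param> → id <expr> <param> <factor>: add FIRST(<factor>) = { (, ], id }.
Union: FOLLOW(<param>) = { (, ], id }.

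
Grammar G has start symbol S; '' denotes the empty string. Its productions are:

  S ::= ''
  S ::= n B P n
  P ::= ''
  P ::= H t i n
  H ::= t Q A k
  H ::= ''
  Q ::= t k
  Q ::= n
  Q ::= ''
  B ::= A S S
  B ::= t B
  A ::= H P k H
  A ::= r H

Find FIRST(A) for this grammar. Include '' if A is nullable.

{ k, r, t }

From A ::= H P k H: H, P nullable, take FIRST(H) ∪ FIRST(P) ∪ {k} = { k, t }.
A ::= r H contributes {r}.
Union: FIRST(A) = { k, r, t }.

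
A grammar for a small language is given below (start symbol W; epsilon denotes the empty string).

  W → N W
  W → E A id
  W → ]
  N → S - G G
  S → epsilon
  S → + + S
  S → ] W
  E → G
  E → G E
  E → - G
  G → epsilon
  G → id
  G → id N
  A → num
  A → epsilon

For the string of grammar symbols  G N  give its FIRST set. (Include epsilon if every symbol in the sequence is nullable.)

Add FIRST(G)\{epsilon} = { id }; G is nullable, continue.
Add FIRST(N) = { +, -, ] }; N is not nullable, stop.

{ +, -, ], id }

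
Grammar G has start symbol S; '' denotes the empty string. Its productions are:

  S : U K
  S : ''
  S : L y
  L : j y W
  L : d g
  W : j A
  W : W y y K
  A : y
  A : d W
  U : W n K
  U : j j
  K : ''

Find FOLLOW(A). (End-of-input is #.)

In W : j A: A is at the end, add FOLLOW(W) = { n, y }.
Union: FOLLOW(A) = { n, y }.

{ n, y }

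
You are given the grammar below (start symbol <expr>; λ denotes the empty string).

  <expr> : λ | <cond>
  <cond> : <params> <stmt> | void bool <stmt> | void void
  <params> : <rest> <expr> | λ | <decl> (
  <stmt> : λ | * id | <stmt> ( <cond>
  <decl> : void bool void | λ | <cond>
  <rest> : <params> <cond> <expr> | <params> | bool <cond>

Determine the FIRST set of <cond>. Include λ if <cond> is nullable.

From <cond> : <params> <stmt>: <params>, <stmt> nullable, take FIRST(<params>) ∪ FIRST(<stmt>) = { (, *, bool, void }; also λ since the whole RHS is nullable.
<cond> : void bool <stmt> contributes {void}.
<cond> : void void contributes {void}.
Union: FIRST(<cond>) = { (, *, bool, void, λ }.

{ (, *, bool, void, λ }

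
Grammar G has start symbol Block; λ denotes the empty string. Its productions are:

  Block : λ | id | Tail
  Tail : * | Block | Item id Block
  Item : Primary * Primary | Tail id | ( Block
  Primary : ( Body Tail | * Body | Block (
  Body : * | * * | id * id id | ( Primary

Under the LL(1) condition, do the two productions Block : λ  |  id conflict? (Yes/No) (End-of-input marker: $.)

Yes

FIRST(λ) = { λ } and FIRST(id) = { id }.
The first alternative is nullable and FOLLOW(Block) = { $, (, *, id } shares id with FIRST of the second — conflict.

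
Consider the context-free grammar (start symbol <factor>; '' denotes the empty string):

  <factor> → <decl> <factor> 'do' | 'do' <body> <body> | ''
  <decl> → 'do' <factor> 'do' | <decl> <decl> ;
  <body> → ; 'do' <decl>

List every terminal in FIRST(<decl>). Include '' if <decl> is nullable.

{ 'do' }

<decl> → 'do' <factor> 'do' contributes {'do'}.
From <decl> → <decl> <decl> ;: add FIRST(<decl>) = { 'do' }.
Union: FIRST(<decl>) = { 'do' }.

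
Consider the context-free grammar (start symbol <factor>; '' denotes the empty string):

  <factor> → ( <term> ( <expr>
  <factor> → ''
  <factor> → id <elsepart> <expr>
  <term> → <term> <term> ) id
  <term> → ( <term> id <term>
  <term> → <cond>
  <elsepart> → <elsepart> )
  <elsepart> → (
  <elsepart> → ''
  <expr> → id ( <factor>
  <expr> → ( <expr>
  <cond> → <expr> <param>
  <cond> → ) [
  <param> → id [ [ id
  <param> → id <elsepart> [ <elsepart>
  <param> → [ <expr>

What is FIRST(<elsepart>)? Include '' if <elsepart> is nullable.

{ (, ), '' }

From <elsepart> → <elsepart> ): <elsepart> nullable, take FIRST(<elsepart>) ∪ {)} = { (, ) }.
<elsepart> → ( contributes {(}.
<elsepart> → '' contributes ''.
Union: FIRST(<elsepart>) = { (, ), '' }.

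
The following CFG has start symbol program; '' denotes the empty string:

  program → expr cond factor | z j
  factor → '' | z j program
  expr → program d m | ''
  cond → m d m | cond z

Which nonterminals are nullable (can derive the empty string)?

Directly nullable (have an ''-production): factor, expr.
No other nonterminal has a production whose RHS symbols are all nullable.

{ expr, factor }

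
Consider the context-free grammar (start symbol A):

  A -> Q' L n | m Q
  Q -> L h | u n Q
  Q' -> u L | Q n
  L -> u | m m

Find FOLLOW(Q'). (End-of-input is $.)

{ m, u }

In A -> Q' L n: add FIRST(L n) = { m, u }.
Union: FOLLOW(Q') = { m, u }.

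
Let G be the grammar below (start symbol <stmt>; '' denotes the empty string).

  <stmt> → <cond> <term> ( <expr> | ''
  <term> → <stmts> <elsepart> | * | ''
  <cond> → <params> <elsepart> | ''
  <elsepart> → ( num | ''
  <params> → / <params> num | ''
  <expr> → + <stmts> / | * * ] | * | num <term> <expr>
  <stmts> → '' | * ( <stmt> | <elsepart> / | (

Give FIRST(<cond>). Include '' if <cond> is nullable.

From <cond> → <params> <elsepart>: <params>, <elsepart> nullable, take FIRST(<params>) ∪ FIRST(<elsepart>) = { (, / }; also '' since the whole RHS is nullable.
<cond> → '' contributes ''.
Union: FIRST(<cond>) = { (, /, '' }.

{ (, /, '' }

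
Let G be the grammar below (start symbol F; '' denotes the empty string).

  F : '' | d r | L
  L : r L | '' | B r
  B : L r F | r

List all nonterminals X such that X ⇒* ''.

Directly nullable (have an ''-production): F, L.
No other nonterminal has a production whose RHS symbols are all nullable.

{ F, L }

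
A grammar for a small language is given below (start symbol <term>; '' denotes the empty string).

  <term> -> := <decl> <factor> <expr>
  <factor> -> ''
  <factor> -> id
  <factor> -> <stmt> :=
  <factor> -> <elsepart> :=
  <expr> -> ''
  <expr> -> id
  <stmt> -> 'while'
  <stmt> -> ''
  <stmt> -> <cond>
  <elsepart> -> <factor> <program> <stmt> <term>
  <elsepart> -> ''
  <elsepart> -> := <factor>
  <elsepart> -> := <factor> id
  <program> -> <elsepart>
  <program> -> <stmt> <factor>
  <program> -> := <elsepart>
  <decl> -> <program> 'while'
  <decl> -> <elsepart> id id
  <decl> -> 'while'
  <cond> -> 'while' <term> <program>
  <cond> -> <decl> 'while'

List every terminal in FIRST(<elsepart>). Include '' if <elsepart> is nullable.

{ 'while', :=, id, '' }

From <elsepart> -> <factor> <program> <stmt> <term>: <factor>, <program>, <stmt> nullable, take FIRST(<factor>) ∪ FIRST(<program>) ∪ FIRST(<stmt>) ∪ FIRST(<term>) = { 'while', :=, id }.
<elsepart> -> '' contributes ''.
<elsepart> -> := <factor> contributes {:=}.
<elsepart> -> := <factor> id contributes {:=}.
Union: FIRST(<elsepart>) = { 'while', :=, id, '' }.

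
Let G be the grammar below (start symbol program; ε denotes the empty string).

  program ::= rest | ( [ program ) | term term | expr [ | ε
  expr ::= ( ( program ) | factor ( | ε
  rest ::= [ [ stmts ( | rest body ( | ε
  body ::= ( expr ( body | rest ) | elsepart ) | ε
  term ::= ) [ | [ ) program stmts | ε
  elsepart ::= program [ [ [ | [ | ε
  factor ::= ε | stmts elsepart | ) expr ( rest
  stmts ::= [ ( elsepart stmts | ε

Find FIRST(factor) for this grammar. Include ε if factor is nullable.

factor ::= ε contributes ε.
From factor ::= stmts elsepart: stmts, elsepart nullable, take FIRST(stmts) ∪ FIRST(elsepart) = { (, ), [ }; also ε since the whole RHS is nullable.
factor ::= ) expr ( rest contributes {)}.
Union: FIRST(factor) = { (, ), [, ε }.

{ (, ), [, ε }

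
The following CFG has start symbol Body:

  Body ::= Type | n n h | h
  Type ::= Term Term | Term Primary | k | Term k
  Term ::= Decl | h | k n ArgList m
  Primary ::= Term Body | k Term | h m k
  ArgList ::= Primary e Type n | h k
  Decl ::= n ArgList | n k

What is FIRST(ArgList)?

From ArgList ::= Primary e Type n: add FIRST(Primary) = { h, k, n }.
ArgList ::= h k contributes {h}.
Union: FIRST(ArgList) = { h, k, n }.

{ h, k, n }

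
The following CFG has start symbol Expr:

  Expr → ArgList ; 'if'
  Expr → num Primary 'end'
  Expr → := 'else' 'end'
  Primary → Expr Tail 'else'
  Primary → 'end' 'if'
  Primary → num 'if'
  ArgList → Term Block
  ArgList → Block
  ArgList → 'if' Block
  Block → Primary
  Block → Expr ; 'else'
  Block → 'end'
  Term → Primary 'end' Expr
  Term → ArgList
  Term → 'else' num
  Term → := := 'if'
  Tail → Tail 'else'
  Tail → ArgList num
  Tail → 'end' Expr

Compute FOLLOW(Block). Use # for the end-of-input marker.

In ArgList → Term Block: Block is at the end, add FOLLOW(ArgList) = { 'else', 'end', 'if', :=, ;, num }.
In ArgList → Block: Block is at the end, add FOLLOW(ArgList) = { 'else', 'end', 'if', :=, ;, num }.
In ArgList → 'if' Block: Block is at the end, add FOLLOW(ArgList) = { 'else', 'end', 'if', :=, ;, num }.
Union: FOLLOW(Block) = { 'else', 'end', 'if', :=, ;, num }.

{ 'else', 'end', 'if', :=, ;, num }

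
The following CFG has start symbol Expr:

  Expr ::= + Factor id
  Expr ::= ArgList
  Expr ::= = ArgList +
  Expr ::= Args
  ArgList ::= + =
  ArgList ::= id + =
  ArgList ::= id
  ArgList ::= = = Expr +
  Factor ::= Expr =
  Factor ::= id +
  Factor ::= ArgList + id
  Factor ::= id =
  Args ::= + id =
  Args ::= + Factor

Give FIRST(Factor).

From Factor ::= Expr =: add FIRST(Expr) = { +, =, id }.
Factor ::= id + contributes {id}.
From Factor ::= ArgList + id: add FIRST(ArgList) = { +, =, id }.
Factor ::= id = contributes {id}.
Union: FIRST(Factor) = { +, =, id }.

{ +, =, id }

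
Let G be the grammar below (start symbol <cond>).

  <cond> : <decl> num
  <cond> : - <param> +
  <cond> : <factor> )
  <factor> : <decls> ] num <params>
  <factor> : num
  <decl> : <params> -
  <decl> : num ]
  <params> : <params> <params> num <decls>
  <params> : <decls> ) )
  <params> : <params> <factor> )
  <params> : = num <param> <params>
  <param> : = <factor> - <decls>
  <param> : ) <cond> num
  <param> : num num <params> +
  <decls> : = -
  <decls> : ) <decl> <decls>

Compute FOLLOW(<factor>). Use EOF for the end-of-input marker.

In <cond> : <factor> ): add FIRST()) = { ) }.
In <params> : <params> <factor> ): add FIRST()) = { ) }.
In <param> : = <factor> - <decls>: add FIRST(- <decls>) = { - }.
Union: FOLLOW(<factor>) = { ), - }.

{ ), - }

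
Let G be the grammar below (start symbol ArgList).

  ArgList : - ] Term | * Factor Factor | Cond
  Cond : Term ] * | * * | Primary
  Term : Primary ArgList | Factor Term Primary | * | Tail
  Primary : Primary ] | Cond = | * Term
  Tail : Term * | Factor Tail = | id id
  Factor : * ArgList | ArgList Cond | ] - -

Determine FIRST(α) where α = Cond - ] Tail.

Add FIRST(Cond) = { *, -, ], id }; Cond is not nullable, stop.

{ *, -, ], id }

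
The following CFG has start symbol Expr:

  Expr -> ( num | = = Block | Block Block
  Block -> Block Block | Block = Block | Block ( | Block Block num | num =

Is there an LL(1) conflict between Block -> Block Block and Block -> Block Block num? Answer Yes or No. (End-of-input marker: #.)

Yes

FIRST(Block Block) = { num } and FIRST(Block Block num) = { num }.
Both contain num, so the two alternatives are not disjoint — LL(1) conflict.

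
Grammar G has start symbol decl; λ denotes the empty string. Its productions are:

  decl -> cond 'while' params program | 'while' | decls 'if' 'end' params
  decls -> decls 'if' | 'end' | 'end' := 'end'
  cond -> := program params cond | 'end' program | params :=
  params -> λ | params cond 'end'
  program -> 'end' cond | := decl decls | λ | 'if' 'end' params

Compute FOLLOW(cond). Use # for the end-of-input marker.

{ #, 'end', 'while', := }

In decl -> cond 'while' params program: add FIRST('while' params program) = { 'while' }.
In cond -> := program params cond: cond is at the end, add FOLLOW(cond) = { #, 'end', 'while', := }.
In params -> params cond 'end': add FIRST('end') = { 'end' }.
In program -> 'end' cond: cond is at the end, add FOLLOW(program) = { #, 'end', 'while', := }.
Union: FOLLOW(cond) = { #, 'end', 'while', := }.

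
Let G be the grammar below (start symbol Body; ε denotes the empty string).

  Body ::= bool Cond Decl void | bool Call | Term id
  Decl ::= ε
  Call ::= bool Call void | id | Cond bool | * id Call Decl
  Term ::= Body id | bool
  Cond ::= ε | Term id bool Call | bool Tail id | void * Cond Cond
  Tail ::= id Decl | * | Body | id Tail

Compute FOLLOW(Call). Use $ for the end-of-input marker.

In Body ::= bool Call: Call is at the end, add FOLLOW(Body) = { $, id }.
In Call ::= bool Call void: add FIRST(void) = { void }.
In Call ::= * id Call Decl: add FIRST(Decl)\{ε} = {  }.
  Since Decl is nullable, also add FOLLOW(Call) = { $, bool, id, void }.
In Cond ::= Term id bool Call: Call is at the end, add FOLLOW(Cond) = { bool, void }.
Union: FOLLOW(Call) = { $, bool, id, void }.

{ $, bool, id, void }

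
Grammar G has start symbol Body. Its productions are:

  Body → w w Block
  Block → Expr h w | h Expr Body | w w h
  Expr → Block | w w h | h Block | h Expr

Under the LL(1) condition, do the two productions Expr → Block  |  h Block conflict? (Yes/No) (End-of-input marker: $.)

FIRST(Block) = { h, w } and FIRST(h Block) = { h }.
Both contain h, so the two alternatives are not disjoint — LL(1) conflict.

Yes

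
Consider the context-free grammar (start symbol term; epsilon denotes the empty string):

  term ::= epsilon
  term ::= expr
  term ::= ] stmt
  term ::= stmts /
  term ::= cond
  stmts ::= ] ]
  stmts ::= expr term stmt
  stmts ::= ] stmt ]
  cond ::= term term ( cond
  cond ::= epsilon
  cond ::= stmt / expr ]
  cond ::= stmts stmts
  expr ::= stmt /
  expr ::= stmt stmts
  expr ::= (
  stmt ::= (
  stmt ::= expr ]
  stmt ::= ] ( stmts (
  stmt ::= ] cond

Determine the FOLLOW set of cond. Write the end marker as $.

In term ::= cond: cond is at the end, add FOLLOW(term) = { $, (, ] }.
In cond ::= term term ( cond: cond is at the end, add FOLLOW(cond) = { $, (, /, ] }.
In stmt ::= ] cond: cond is at the end, add FOLLOW(stmt) = { $, (, /, ] }.
Union: FOLLOW(cond) = { $, (, /, ] }.

{ $, (, /, ] }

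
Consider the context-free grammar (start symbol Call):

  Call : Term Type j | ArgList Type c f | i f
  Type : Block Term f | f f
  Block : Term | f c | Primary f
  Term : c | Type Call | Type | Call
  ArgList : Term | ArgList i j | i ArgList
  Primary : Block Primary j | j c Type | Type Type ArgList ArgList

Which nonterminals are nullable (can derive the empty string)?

{ } (none)

No nonterminal has an empty production or an RHS whose symbols are all nullable.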